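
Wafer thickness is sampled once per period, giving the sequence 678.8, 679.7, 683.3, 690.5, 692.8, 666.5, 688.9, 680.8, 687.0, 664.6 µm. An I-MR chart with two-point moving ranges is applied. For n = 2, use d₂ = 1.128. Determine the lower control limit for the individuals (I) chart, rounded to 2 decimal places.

651.92

X̄ = (678.8 + 679.7 + 683.3 + 690.5 + 692.8 + 666.5 + 688.9 + 680.8 + 687.0 + 664.6) / 10 = 681.2900
Moving ranges: 0.9, 3.6, 7.2, 2.3, 26.3, 22.4, 8.1, 6.2, 22.4; M̄R̄ = 99.4000 / 9 = 11.0444
LCL = X̄ − 3·M̄R̄/d₂ = 681.2900 − 3 × 11.0444 / 1.128 = 651.9165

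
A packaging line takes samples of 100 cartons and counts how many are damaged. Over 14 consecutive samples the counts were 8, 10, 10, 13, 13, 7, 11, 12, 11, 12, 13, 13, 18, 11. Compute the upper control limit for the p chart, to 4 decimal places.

0.2117

p̄ = Σdᵢ / (k·n) = 162 / (14 × 100) = 0.11571
UCL = p̄ + 3·√(p̄(1−p̄)/n) = 0.11571 + 3 × √(0.11571×0.88429/100) = 0.11571 + 3 × 0.03199 = 0.21168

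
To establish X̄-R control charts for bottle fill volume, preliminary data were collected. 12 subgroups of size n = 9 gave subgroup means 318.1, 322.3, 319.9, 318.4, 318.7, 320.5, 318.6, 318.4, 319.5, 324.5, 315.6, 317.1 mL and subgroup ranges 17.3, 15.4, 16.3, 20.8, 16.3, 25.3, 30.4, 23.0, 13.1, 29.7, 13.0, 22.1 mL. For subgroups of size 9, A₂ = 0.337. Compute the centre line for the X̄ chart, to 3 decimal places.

319.300

X̄̄ = (318.1 + 322.3 + 319.9 + 318.4 + 318.7 + 320.5 + 318.6 + 318.4 + 319.5 + 324.5 + 315.6 + 317.1) / 12 = 3831.6000 / 12 = 319.3000
CL = X̄̄ = 319.3000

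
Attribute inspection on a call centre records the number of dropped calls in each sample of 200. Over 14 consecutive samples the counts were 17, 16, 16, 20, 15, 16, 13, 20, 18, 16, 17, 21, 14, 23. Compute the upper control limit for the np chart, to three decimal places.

p̄ = Σdᵢ / (k·n) = 242 / (14 × 200) = 0.08643
UCL = np̄ + 3·√(np̄(1−p̄)) = 17.2857 + 3 × √(17.2857×0.91357) = 17.2857 + 3 × 3.9739 = 29.2074

29.207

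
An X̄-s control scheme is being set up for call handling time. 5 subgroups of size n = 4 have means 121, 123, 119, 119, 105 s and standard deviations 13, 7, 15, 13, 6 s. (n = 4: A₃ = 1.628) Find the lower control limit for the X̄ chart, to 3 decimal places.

X̄̄ = (121 + 123 + 119 + 119 + 105) / 5 = 117.4000
s̄ = (13 + 7 + 15 + 13 + 6) / 5 = 10.8000
LCL = X̄̄ − A₃·s̄ = 117.4000 − 1.628 × 10.8000 = 99.8176

99.818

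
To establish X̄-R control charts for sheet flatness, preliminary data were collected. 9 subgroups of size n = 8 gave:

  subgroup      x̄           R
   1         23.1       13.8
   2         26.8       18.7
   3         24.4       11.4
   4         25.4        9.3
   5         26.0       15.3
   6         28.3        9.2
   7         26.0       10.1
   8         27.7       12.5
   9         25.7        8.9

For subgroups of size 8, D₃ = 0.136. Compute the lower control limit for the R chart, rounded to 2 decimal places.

R̄ = (13.8 + 18.7 + 11.4 + 9.3 + 15.3 + 9.2 + 10.1 + 12.5 + 8.9) / 9 = 109.2000 / 9 = 12.1333
LCL_R = D₃·R̄ = 0.136 × 12.1333 = 1.6501

1.65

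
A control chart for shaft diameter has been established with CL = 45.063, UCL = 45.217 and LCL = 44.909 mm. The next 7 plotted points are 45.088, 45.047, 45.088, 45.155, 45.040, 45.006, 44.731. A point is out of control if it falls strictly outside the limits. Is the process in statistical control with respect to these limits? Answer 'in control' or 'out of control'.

Compare each point to [44.909, 45.217]: sample 7 = 44.731 < LCL.

out of control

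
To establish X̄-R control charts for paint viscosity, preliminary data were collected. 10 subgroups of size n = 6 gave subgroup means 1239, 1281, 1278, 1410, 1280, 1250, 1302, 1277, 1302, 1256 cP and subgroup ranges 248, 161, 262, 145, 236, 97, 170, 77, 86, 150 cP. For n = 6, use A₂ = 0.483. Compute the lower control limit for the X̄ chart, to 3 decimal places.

X̄̄ = (1239 + 1281 + 1278 + 1410 + 1280 + 1250 + 1302 + 1277 + 1302 + 1256) / 10 = 12875.0000 / 10 = 1287.5000
R̄ = (248 + 161 + 262 + 145 + 236 + 97 + 170 + 77 + 86 + 150) / 10 = 1632.0000 / 10 = 163.2000
LCL = X̄̄ − A₂·R̄ = 1287.5000 − 0.483 × 163.2000 = 1208.6744

1208.674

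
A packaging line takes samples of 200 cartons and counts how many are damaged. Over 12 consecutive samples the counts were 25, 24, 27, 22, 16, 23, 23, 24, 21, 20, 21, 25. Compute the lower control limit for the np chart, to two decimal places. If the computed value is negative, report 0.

p̄ = Σdᵢ / (k·n) = 271 / (12 × 200) = 0.11292
LCL = np̄ − 3·√(np̄(1−p̄)) = 22.5833 − 3 × 4.4759 = 9.1558

9.16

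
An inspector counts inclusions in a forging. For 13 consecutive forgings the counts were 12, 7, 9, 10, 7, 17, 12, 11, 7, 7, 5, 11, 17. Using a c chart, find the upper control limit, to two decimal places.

19.71

c̄ = (12 + 7 + 9 + 10 + 7 + 17 + 12 + 11 + 7 + 7 + 5 + 11 + 17) / 13 = 132 / 13 = 10.1538
UCL = c̄ + 3√c̄ = 10.1538 + 3 × √10.1538 = 10.1538 + 3 × 3.1865 = 19.7134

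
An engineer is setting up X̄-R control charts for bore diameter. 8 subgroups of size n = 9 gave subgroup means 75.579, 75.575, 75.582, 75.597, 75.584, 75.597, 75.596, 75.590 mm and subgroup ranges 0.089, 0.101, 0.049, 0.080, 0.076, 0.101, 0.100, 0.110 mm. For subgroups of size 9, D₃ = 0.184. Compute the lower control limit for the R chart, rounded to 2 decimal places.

0.02

R̄ = (0.089 + 0.101 + 0.049 + 0.080 + 0.076 + 0.101 + 0.100 + 0.110) / 8 = 0.7060 / 8 = 0.0882
LCL_R = D₃·R̄ = 0.184 × 0.0882 = 0.0162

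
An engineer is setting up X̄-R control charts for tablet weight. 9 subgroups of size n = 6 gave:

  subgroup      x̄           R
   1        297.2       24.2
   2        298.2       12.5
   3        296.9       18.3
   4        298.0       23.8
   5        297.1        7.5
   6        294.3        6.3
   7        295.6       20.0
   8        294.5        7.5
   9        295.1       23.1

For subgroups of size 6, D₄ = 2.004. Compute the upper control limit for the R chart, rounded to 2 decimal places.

31.89

R̄ = (24.2 + 12.5 + 18.3 + 23.8 + 7.5 + 6.3 + 20.0 + 7.5 + 23.1) / 9 = 143.2000 / 9 = 15.9111
UCL_R = D₄·R̄ = 2.004 × 15.9111 = 31.8859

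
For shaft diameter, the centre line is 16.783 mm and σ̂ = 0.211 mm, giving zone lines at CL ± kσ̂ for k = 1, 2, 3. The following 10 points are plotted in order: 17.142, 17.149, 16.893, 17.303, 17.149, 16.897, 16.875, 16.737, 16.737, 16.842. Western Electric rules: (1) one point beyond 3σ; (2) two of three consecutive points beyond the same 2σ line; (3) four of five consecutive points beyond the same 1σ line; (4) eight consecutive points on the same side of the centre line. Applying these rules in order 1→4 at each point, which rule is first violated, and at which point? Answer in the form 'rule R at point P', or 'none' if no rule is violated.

Zone of each point (C = within 1σ̂, B = 1σ̂–2σ̂, A = 2σ̂–3σ̂, * = beyond 3σ̂; sign = side of CL): 1:+B, 2:+B, 3:+C, 4:+A, 5:+B, 6:+C, 7:+C, 8:-C, 9:-C, 10:+C
Rule 3 (four of five consecutive points beyond the same 1σ limit) is satisfied at point 5.

rule 3 at point 5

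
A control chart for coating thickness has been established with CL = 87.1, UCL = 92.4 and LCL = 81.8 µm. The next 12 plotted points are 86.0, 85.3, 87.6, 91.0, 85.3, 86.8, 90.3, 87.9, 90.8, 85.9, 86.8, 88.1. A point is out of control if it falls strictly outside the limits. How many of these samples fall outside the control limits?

All 12 points lie within [81.8, 92.4].

0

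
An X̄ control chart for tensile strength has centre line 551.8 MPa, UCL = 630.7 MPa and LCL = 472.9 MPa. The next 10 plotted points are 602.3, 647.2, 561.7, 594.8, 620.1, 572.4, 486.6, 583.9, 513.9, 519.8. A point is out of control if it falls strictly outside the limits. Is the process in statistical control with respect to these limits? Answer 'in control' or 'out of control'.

Compare each point to [472.9, 630.7]: sample 2 = 647.2 > UCL.

out of control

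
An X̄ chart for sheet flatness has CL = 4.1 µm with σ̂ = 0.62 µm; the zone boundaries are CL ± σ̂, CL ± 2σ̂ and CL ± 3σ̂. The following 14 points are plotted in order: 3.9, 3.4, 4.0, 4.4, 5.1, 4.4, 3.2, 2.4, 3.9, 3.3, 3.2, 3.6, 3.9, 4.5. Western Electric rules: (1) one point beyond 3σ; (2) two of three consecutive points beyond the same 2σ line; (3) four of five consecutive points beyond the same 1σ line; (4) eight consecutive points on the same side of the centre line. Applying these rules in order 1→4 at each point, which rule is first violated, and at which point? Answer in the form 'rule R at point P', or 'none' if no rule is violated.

rule 3 at point 11

Zone of each point (C = within 1σ̂, B = 1σ̂–2σ̂, A = 2σ̂–3σ̂, * = beyond 3σ̂; sign = side of CL): 1:-C, 2:-B, 3:-C, 4:+C, 5:+B, 6:+C, 7:-B, 8:-A, 9:-C, 10:-B, 11:-B, 12:-C, 13:-C, 14:+C
Rule 3 (four of five consecutive points beyond the same 1σ limit) is satisfied at point 11.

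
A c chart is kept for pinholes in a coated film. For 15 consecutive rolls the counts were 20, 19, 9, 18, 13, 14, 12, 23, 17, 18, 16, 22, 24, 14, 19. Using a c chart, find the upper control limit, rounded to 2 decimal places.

29.64

c̄ = (20 + 19 + 9 + 18 + 13 + 14 + 12 + 23 + 17 + 18 + 16 + 22 + 24 + 14 + 19) / 15 = 258 / 15 = 17.2000
UCL = c̄ + 3√c̄ = 17.2000 + 3 × √17.2000 = 17.2000 + 3 × 4.1473 = 29.6419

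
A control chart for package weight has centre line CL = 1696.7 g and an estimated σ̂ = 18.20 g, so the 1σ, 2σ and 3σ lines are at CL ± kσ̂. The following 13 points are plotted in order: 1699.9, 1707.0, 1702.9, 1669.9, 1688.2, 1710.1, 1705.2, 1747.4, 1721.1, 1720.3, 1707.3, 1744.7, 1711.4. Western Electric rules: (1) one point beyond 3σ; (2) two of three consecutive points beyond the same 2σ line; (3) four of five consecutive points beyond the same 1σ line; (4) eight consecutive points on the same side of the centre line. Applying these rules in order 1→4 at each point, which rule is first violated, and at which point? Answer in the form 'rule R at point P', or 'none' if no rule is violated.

Zone of each point (C = within 1σ̂, B = 1σ̂–2σ̂, A = 2σ̂–3σ̂, * = beyond 3σ̂; sign = side of CL): 1:+C, 2:+C, 3:+C, 4:-B, 5:-C, 6:+C, 7:+C, 8:+A, 9:+B, 10:+B, 11:+C, 12:+A, 13:+C
Rule 3 (four of five consecutive points beyond the same 1σ limit) is satisfied at point 12.

rule 3 at point 12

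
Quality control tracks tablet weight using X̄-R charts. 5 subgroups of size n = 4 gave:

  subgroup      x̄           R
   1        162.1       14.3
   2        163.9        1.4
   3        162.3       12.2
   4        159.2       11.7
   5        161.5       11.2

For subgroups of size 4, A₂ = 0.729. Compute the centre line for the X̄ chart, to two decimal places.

161.80

X̄̄ = (162.1 + 163.9 + 162.3 + 159.2 + 161.5) / 5 = 809.0000 / 5 = 161.8000
CL = X̄̄ = 161.8000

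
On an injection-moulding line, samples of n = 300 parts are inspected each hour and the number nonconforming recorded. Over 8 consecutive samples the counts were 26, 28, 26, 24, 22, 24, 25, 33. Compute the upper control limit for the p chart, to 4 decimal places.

p̄ = Σdᵢ / (k·n) = 208 / (8 × 300) = 0.08667
UCL = p̄ + 3·√(p̄(1−p̄)/n) = 0.08667 + 3 × √(0.08667×0.91333/300) = 0.08667 + 3 × 0.01624 = 0.13540

0.1354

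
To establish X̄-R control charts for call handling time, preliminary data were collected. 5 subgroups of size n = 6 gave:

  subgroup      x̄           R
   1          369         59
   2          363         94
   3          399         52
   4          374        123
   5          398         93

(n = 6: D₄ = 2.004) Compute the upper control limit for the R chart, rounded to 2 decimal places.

168.74

R̄ = (59 + 94 + 52 + 123 + 93) / 5 = 421.0000 / 5 = 84.2000
UCL_R = D₄·R̄ = 2.004 × 84.2000 = 168.7368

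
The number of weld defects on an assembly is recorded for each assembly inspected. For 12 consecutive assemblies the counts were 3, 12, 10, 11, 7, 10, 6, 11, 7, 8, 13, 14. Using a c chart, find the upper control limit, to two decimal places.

c̄ = (3 + 12 + 10 + 11 + 7 + 10 + 6 + 11 + 7 + 8 + 13 + 14) / 12 = 112 / 12 = 9.3333
UCL = c̄ + 3√c̄ = 9.3333 + 3 × √9.3333 = 9.3333 + 3 × 3.0551 = 18.4985

18.50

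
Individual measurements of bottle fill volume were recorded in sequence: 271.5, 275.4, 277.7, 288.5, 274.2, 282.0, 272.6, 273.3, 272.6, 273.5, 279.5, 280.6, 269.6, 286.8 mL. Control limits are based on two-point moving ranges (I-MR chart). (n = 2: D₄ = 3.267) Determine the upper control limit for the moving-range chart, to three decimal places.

21.638

Moving ranges: 3.9, 2.3, 10.8, 14.3, 7.8, 9.4, 0.7, 0.7, 0.9, 6.0, 1.1, 11.0, 17.2; M̄R̄ = 86.1000 / 13 = 6.6231
UCL_MR = D₄·M̄R̄ = 3.267 × 6.6231 = 21.6376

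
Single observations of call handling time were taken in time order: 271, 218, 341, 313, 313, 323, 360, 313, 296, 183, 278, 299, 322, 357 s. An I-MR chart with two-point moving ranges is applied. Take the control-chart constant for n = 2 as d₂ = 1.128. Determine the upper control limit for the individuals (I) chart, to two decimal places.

422.23

X̄ = (271 + 218 + 341 + 313 + 313 + 323 + 360 + 313 + 296 + 183 + 278 + 299 + 322 + 357) / 14 = 299.0714
Moving ranges: 53, 123, 28, 0, 10, 37, 47, 17, 113, 95, 21, 23, 35; M̄R̄ = 602.0000 / 13 = 46.3077
UCL = X̄ + 3·M̄R̄/d₂ = 299.0714 + 3 × 46.3077 / 1.128 = 422.2302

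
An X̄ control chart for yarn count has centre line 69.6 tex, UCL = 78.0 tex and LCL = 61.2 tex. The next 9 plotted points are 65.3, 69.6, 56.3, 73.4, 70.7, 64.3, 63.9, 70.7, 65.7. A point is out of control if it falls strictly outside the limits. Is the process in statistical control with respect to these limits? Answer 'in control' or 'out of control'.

Compare each point to [61.2, 78.0]: sample 3 = 56.3 < LCL.

out of control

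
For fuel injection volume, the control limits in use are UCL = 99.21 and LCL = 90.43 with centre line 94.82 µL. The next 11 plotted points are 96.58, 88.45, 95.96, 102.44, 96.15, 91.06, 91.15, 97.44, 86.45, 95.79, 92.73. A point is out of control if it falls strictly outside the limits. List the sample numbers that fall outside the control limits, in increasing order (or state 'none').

2, 4, 9

Compare each point to [90.43, 99.21]: sample 2 = 88.45 < LCL; sample 4 = 102.44 > UCL; sample 9 = 86.45 < LCL.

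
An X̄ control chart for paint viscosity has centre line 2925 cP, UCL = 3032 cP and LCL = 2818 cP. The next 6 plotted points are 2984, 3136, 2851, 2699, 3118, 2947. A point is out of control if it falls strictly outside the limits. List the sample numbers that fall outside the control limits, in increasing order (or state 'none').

Compare each point to [2818, 3032]: sample 2 = 3136 > UCL; sample 4 = 2699 < LCL; sample 5 = 3118 > UCL.

2, 4, 5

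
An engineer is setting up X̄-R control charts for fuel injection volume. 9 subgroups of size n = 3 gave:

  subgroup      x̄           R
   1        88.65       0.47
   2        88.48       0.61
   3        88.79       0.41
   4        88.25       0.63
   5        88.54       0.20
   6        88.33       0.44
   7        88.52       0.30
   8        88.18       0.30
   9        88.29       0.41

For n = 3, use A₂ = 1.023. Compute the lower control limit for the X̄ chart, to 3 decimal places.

X̄̄ = (88.65 + 88.48 + 88.79 + 88.25 + 88.54 + 88.33 + 88.52 + 88.18 + 88.29) / 9 = 796.0300 / 9 = 88.4478
R̄ = (0.47 + 0.61 + 0.41 + 0.63 + 0.20 + 0.44 + 0.30 + 0.30 + 0.41) / 9 = 3.7700 / 9 = 0.4189
LCL = X̄̄ − A₂·R̄ = 88.4478 − 1.023 × 0.4189 = 88.0193

88.019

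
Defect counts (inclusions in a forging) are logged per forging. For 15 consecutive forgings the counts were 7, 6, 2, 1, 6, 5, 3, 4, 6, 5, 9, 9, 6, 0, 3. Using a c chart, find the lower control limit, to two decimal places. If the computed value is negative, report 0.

c̄ = (7 + 6 + 2 + 1 + 6 + 5 + 3 + 4 + 6 + 5 + 9 + 9 + 6 + 0 + 3) / 15 = 72 / 15 = 4.8000
LCL = c̄ − 3√c̄ = 4.8000 − 3 × 2.1909 = -1.7727 → 0 (cannot be negative)

0.00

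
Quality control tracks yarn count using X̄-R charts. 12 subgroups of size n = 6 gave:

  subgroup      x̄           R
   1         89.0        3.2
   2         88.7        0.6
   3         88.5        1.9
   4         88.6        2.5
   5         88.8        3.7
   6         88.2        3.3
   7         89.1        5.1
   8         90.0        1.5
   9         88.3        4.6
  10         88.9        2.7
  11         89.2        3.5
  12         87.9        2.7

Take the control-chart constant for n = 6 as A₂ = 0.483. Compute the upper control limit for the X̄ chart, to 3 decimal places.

X̄̄ = (89.0 + 88.7 + 88.5 + 88.6 + 88.8 + 88.2 + 89.1 + 90.0 + 88.3 + 88.9 + 89.2 + 87.9) / 12 = 1065.2000 / 12 = 88.7667
R̄ = (3.2 + 0.6 + 1.9 + 2.5 + 3.7 + 3.3 + 5.1 + 1.5 + 4.6 + 2.7 + 3.5 + 2.7) / 12 = 35.3000 / 12 = 2.9417
UCL = X̄̄ + A₂·R̄ = 88.7667 + 0.483 × 2.9417 = 90.1875

90.187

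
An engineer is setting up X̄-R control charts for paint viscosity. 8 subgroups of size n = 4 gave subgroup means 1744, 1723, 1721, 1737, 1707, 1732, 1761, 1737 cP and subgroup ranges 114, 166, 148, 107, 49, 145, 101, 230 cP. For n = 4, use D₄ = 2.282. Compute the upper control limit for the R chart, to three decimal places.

R̄ = (114 + 166 + 148 + 107 + 49 + 145 + 101 + 230) / 8 = 1060.0000 / 8 = 132.5000
UCL_R = D₄·R̄ = 2.282 × 132.5000 = 302.3650

302.365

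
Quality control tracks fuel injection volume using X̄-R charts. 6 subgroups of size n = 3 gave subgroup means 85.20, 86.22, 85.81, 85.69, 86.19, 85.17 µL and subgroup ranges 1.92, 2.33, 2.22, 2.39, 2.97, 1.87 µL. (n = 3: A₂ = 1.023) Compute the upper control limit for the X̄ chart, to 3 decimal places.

X̄̄ = (85.20 + 86.22 + 85.81 + 85.69 + 86.19 + 85.17) / 6 = 514.2800 / 6 = 85.7133
R̄ = (1.92 + 2.33 + 2.22 + 2.39 + 2.97 + 1.87) / 6 = 13.7000 / 6 = 2.2833
UCL = X̄̄ + A₂·R̄ = 85.7133 + 1.023 × 2.2833 = 88.0492

88.049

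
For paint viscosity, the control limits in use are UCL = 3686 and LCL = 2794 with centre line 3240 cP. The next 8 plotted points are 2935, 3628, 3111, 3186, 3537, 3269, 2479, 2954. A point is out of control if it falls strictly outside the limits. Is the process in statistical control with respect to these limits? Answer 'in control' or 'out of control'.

out of control

Compare each point to [2794, 3686]: sample 7 = 2479 < LCL.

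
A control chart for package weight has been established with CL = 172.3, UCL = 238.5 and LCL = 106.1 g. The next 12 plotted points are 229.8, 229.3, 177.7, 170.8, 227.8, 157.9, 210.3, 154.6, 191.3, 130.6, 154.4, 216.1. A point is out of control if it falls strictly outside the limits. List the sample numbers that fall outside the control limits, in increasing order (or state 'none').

All 12 points lie within [106.1, 238.5].

none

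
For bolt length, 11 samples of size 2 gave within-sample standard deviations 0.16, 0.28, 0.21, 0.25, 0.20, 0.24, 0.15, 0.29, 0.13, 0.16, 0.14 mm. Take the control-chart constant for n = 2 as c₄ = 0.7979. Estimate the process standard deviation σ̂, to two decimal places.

0.25

s̄ = (0.16 + 0.28 + 0.21 + 0.25 + 0.20 + 0.24 + 0.15 + 0.29 + 0.13 + 0.16 + 0.14) / 11 = 0.2009
σ̂ = s̄ / c₄ = 0.2009 / 0.7979 = 0.2518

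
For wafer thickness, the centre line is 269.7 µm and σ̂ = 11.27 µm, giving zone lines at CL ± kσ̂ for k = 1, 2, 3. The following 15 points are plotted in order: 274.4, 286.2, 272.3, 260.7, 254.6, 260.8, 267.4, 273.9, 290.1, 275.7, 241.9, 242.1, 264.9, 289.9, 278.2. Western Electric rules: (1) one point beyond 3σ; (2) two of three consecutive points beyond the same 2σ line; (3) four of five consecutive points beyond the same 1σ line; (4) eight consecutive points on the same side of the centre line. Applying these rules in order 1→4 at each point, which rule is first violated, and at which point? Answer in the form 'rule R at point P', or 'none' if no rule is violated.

rule 2 at point 12

Zone of each point (C = within 1σ̂, B = 1σ̂–2σ̂, A = 2σ̂–3σ̂, * = beyond 3σ̂; sign = side of CL): 1:+C, 2:+B, 3:+C, 4:-C, 5:-B, 6:-C, 7:-C, 8:+C, 9:+B, 10:+C, 11:-A, 12:-A, 13:-C, 14:+B, 15:+C
Rule 2 (two of three consecutive points beyond the same 2σ limit) is satisfied at point 12.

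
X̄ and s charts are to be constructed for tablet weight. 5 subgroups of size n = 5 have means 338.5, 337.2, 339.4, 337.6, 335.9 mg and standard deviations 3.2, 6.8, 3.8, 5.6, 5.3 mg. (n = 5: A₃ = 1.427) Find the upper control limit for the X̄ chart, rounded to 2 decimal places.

344.77

X̄̄ = (338.5 + 337.2 + 339.4 + 337.6 + 335.9) / 5 = 337.7200
s̄ = (3.2 + 6.8 + 3.8 + 5.6 + 5.3) / 5 = 4.9400
UCL = X̄̄ + A₃·s̄ = 337.7200 + 1.427 × 4.9400 = 344.7694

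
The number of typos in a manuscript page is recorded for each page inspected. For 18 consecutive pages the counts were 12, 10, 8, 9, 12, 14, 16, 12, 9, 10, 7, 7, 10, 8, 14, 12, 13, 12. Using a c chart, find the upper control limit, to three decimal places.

c̄ = (12 + 10 + 8 + 9 + 12 + 14 + 16 + 12 + 9 + 10 + 7 + 7 + 10 + 8 + 14 + 12 + 13 + 12) / 18 = 195 / 18 = 10.8333
UCL = c̄ + 3√c̄ = 10.8333 + 3 × √10.8333 = 10.8333 + 3 × 3.2914 = 20.7075

20.708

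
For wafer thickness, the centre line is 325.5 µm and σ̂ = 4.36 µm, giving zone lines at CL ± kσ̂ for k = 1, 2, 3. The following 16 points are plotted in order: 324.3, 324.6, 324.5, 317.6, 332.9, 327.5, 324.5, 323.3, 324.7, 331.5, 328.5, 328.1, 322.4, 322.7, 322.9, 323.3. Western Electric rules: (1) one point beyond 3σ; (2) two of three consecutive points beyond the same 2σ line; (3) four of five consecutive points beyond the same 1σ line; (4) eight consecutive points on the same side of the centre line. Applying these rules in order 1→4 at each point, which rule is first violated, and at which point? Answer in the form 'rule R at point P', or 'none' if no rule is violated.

none

Zone of each point (C = within 1σ̂, B = 1σ̂–2σ̂, A = 2σ̂–3σ̂, * = beyond 3σ̂; sign = side of CL): 1:-C, 2:-C, 3:-C, 4:-B, 5:+B, 6:+C, 7:-C, 8:-C, 9:-C, 10:+B, 11:+C, 12:+C, 13:-C, 14:-C, 15:-C, 16:-C
No rule fires across all 16 points.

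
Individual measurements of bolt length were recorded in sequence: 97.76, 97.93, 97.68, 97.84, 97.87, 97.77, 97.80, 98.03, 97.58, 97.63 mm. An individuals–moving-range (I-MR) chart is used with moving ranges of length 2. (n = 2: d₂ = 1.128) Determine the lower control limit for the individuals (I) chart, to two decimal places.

97.35

X̄ = (97.76 + 97.93 + 97.68 + 97.84 + 97.87 + 97.77 + 97.80 + 98.03 + 97.58 + 97.63) / 10 = 97.7890
Moving ranges: 0.17, 0.25, 0.16, 0.03, 0.10, 0.03, 0.23, 0.45, 0.05; M̄R̄ = 1.4700 / 9 = 0.1633
LCL = X̄ − 3·M̄R̄/d₂ = 97.7890 − 3 × 0.1633 / 1.128 = 97.3546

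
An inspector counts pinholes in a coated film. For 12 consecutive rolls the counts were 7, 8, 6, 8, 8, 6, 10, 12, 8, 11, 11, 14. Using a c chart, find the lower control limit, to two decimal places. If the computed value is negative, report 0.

0.04

c̄ = (7 + 8 + 6 + 8 + 8 + 6 + 10 + 12 + 8 + 11 + 11 + 14) / 12 = 109 / 12 = 9.0833
LCL = c̄ − 3√c̄ = 9.0833 − 3 × 3.0139 = 0.0418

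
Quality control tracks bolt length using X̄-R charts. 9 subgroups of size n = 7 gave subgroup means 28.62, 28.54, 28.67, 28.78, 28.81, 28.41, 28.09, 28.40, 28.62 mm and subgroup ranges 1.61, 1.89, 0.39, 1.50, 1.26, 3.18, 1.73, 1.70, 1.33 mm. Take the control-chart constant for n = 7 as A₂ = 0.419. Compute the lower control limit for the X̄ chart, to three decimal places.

27.870

X̄̄ = (28.62 + 28.54 + 28.67 + 28.78 + 28.81 + 28.41 + 28.09 + 28.40 + 28.62) / 9 = 256.9400 / 9 = 28.5489
R̄ = (1.61 + 1.89 + 0.39 + 1.50 + 1.26 + 3.18 + 1.73 + 1.70 + 1.33) / 9 = 14.5900 / 9 = 1.6211
LCL = X̄̄ − A₂·R̄ = 28.5489 − 0.419 × 1.6211 = 27.8696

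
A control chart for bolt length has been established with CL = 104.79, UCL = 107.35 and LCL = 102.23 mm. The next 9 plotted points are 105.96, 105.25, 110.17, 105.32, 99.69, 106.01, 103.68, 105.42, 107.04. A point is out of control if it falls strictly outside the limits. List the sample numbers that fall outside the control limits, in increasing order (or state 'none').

3, 5

Compare each point to [102.23, 107.35]: sample 3 = 110.17 > UCL; sample 5 = 99.69 < LCL.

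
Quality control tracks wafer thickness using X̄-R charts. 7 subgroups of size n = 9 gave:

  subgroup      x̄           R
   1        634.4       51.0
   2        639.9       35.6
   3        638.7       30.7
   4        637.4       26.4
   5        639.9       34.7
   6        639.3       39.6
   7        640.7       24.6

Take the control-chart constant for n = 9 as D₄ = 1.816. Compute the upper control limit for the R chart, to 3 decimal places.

62.937

R̄ = (51.0 + 35.6 + 30.7 + 26.4 + 34.7 + 39.6 + 24.6) / 7 = 242.6000 / 7 = 34.6571
UCL_R = D₄·R̄ = 1.816 × 34.6571 = 62.9374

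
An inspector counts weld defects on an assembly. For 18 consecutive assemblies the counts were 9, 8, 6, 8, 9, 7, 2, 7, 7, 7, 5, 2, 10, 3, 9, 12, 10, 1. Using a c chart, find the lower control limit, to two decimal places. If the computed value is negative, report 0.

0.00

c̄ = (9 + 8 + 6 + 8 + 9 + 7 + 2 + 7 + 7 + 7 + 5 + 2 + 10 + 3 + 9 + 12 + 10 + 1) / 18 = 122 / 18 = 6.7778
LCL = c̄ − 3√c̄ = 6.7778 − 3 × 2.6034 = -1.0325 → 0 (cannot be negative)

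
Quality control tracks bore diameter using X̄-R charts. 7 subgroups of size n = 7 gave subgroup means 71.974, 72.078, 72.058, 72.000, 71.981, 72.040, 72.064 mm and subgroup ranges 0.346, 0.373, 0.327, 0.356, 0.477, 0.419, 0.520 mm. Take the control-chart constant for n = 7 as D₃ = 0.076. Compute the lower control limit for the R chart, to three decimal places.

R̄ = (0.346 + 0.373 + 0.327 + 0.356 + 0.477 + 0.419 + 0.520) / 7 = 2.8180 / 7 = 0.4026
LCL_R = D₃·R̄ = 0.076 × 0.4026 = 0.0306

0.031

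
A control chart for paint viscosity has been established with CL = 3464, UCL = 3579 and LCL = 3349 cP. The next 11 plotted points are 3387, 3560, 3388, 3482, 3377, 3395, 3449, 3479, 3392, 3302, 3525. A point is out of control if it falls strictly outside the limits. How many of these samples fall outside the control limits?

1

Compare each point to [3349, 3579]: sample 10 = 3302 < LCL.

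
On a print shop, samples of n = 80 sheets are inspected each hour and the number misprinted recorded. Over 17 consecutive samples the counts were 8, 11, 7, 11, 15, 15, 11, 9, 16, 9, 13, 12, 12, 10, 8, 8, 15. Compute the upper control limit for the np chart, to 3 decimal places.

p̄ = Σdᵢ / (k·n) = 190 / (17 × 80) = 0.13971
UCL = np̄ + 3·√(np̄(1−p̄)) = 11.1765 + 3 × √(11.1765×0.86029) = 11.1765 + 3 × 3.1008 = 20.4789

20.479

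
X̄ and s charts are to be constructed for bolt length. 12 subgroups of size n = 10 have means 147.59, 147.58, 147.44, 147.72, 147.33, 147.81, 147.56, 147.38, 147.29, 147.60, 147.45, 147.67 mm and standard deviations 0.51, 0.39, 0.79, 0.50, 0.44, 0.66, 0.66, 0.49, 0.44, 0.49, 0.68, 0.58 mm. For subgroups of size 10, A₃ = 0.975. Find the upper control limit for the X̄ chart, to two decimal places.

X̄̄ = (147.59 + 147.58 + 147.44 + 147.72 + 147.33 + 147.81 + 147.56 + 147.38 + 147.29 + 147.60 + 147.45 + 147.67) / 12 = 147.5350
s̄ = (0.51 + 0.39 + 0.79 + 0.50 + 0.44 + 0.66 + 0.66 + 0.49 + 0.44 + 0.49 + 0.68 + 0.58) / 12 = 0.5525
UCL = X̄̄ + A₃·s̄ = 147.5350 + 0.975 × 0.5525 = 148.0737

148.07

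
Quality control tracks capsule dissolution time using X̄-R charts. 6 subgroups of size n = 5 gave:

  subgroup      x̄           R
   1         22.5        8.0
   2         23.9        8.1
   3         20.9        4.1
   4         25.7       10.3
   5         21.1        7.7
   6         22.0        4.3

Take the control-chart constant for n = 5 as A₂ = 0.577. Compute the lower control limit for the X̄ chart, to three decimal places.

18.596

X̄̄ = (22.5 + 23.9 + 20.9 + 25.7 + 21.1 + 22.0) / 6 = 136.1000 / 6 = 22.6833
R̄ = (8.0 + 8.1 + 4.1 + 10.3 + 7.7 + 4.3) / 6 = 42.5000 / 6 = 7.0833
LCL = X̄̄ − A₂·R̄ = 22.6833 − 0.577 × 7.0833 = 18.5963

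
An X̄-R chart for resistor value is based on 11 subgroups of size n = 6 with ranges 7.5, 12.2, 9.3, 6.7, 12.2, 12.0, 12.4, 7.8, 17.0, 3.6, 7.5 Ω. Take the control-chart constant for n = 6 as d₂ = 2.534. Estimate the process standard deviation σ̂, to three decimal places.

R̄ = (7.5 + 12.2 + 9.3 + 6.7 + 12.2 + 12.0 + 12.4 + 7.8 + 17.0 + 3.6 + 7.5) / 11 = 9.8364
σ̂ = R̄ / d₂ = 9.8364 / 2.534 = 3.8818

3.882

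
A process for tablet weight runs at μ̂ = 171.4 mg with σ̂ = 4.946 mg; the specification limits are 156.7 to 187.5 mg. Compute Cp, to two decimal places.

1.04

Cp = (USL − LSL) / (6σ̂) = (187.5 − 156.7) / (6 × 4.946) = 30.8000 / 29.6760 = 1.0379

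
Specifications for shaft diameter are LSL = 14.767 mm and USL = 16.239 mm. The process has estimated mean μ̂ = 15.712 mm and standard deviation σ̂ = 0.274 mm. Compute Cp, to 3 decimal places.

Cp = (USL − LSL) / (6σ̂) = (16.239 − 14.767) / (6 × 0.274) = 1.4720 / 1.6440 = 0.8954

0.895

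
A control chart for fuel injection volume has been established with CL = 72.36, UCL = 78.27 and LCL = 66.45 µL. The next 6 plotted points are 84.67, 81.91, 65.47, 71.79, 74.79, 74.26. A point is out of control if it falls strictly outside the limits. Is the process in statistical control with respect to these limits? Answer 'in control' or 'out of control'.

out of control

Compare each point to [66.45, 78.27]: sample 1 = 84.67 > UCL; sample 2 = 81.91 > UCL; sample 3 = 65.47 < LCL.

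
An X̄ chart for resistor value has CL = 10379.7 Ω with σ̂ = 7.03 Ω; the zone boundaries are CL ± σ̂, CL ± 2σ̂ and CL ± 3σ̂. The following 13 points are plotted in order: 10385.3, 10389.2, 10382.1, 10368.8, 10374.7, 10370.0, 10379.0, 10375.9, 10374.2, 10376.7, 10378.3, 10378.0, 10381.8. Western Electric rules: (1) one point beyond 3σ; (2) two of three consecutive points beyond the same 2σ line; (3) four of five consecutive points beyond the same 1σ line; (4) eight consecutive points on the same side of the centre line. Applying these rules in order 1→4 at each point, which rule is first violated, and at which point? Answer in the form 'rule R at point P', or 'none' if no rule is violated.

Zone of each point (C = within 1σ̂, B = 1σ̂–2σ̂, A = 2σ̂–3σ̂, * = beyond 3σ̂; sign = side of CL): 1:+C, 2:+B, 3:+C, 4:-B, 5:-C, 6:-B, 7:-C, 8:-C, 9:-C, 10:-C, 11:-C, 12:-C, 13:+C
Rule 4 (eight consecutive points on the same side of the centre line) is satisfied at point 11.

rule 4 at point 11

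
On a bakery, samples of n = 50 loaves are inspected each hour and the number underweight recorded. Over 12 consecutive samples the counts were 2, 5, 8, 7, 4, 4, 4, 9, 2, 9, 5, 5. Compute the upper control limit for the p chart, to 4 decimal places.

0.2376

p̄ = Σdᵢ / (k·n) = 64 / (12 × 50) = 0.10667
UCL = p̄ + 3·√(p̄(1−p̄)/n) = 0.10667 + 3 × √(0.10667×0.89333/50) = 0.10667 + 3 × 0.04366 = 0.23763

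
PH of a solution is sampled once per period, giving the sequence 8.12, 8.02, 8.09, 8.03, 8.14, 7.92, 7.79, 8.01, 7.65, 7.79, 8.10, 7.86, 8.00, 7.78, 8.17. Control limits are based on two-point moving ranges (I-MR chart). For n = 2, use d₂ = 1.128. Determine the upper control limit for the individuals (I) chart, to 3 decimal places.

X̄ = (8.12 + 8.02 + 8.09 + 8.03 + 8.14 + 7.92 + 7.79 + 8.01 + 7.65 + 7.79 + 8.10 + 7.86 + 8.00 + 7.78 + 8.17) / 15 = 7.9647
Moving ranges: 0.10, 0.07, 0.06, 0.11, 0.22, 0.13, 0.22, 0.36, 0.14, 0.31, 0.24, 0.14, 0.22, 0.39; M̄R̄ = 2.7100 / 14 = 0.1936
UCL = X̄ + 3·M̄R̄/d₂ = 7.9647 + 3 × 0.1936 / 1.128 = 8.4795

8.479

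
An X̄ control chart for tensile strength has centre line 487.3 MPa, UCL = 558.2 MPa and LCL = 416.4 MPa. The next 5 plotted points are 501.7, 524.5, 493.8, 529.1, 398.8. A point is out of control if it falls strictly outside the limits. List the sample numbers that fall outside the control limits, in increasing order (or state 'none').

5

Compare each point to [416.4, 558.2]: sample 5 = 398.8 < LCL.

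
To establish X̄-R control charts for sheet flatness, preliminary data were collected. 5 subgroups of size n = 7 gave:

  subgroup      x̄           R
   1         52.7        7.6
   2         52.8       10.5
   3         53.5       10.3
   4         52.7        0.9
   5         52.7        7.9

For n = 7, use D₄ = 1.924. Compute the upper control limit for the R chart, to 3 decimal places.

R̄ = (7.6 + 10.5 + 10.3 + 0.9 + 7.9) / 5 = 37.2000 / 5 = 7.4400
UCL_R = D₄·R̄ = 1.924 × 7.4400 = 14.3146

14.315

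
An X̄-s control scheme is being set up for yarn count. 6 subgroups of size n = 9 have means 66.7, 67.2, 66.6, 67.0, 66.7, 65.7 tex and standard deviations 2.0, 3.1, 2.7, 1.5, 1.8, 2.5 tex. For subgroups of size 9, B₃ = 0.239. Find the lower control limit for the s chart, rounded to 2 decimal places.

0.54

s̄ = (2.0 + 3.1 + 2.7 + 1.5 + 1.8 + 2.5) / 6 = 2.2667
LCL_s = B₃·s̄ = 0.239 × 2.2667 = 0.5417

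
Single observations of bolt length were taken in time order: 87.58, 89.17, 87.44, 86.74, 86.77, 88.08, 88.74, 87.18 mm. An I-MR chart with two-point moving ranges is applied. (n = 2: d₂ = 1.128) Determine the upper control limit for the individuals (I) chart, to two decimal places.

90.59

X̄ = (87.58 + 89.17 + 87.44 + 86.74 + 86.77 + 88.08 + 88.74 + 87.18) / 8 = 87.7125
Moving ranges: 1.59, 1.73, 0.70, 0.03, 1.31, 0.66, 1.56; M̄R̄ = 7.5800 / 7 = 1.0829
UCL = X̄ + 3·M̄R̄/d₂ = 87.7125 + 3 × 1.0829 / 1.128 = 90.5924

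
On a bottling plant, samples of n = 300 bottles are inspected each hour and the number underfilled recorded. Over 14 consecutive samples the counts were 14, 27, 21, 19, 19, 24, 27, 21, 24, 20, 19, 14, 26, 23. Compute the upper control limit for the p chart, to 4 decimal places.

p̄ = Σdᵢ / (k·n) = 298 / (14 × 300) = 0.07095
UCL = p̄ + 3·√(p̄(1−p̄)/n) = 0.07095 + 3 × √(0.07095×0.92905/300) = 0.07095 + 3 × 0.01482 = 0.11542

0.1154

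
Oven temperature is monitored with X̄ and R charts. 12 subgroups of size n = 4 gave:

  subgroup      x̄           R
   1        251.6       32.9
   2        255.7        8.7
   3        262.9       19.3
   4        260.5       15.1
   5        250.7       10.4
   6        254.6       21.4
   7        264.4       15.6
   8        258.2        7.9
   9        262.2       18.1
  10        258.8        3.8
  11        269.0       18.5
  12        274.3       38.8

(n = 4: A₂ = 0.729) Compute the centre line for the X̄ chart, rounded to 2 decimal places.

260.24

X̄̄ = (251.6 + 255.7 + 262.9 + 260.5 + 250.7 + 254.6 + 264.4 + 258.2 + 262.2 + 258.8 + 269.0 + 274.3) / 12 = 3122.9000 / 12 = 260.2417
CL = X̄̄ = 260.2417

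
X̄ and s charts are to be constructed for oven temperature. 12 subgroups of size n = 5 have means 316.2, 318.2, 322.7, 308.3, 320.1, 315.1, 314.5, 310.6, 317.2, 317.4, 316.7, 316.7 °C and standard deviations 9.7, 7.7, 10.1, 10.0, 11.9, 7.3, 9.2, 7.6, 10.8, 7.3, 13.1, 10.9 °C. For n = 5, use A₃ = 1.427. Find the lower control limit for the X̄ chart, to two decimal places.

302.39

X̄̄ = (316.2 + 318.2 + 322.7 + 308.3 + 320.1 + 315.1 + 314.5 + 310.6 + 317.2 + 317.4 + 316.7 + 316.7) / 12 = 316.1417
s̄ = (9.7 + 7.7 + 10.1 + 10.0 + 11.9 + 7.3 + 9.2 + 7.6 + 10.8 + 7.3 + 13.1 + 10.9) / 12 = 9.6333
LCL = X̄̄ − A₃·s̄ = 316.1417 − 1.427 × 9.6333 = 302.3949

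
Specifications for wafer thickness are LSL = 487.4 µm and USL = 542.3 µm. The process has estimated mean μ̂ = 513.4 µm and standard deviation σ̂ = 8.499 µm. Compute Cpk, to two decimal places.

1.02

Cpu = (USL − μ̂) / (3σ̂) = (542.3 − 513.4) / (3 × 8.499) = 1.1335; Cpl = (μ̂ − LSL) / (3σ̂) = (513.4 − 487.4) / (3 × 8.499) = 1.0197; Cpk = min(Cpu, Cpl) = 1.0197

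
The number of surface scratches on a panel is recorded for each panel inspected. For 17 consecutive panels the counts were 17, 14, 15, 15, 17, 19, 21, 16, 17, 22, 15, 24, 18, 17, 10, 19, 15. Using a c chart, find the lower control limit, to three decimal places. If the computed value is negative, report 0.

4.706

c̄ = (17 + 14 + 15 + 15 + 17 + 19 + 21 + 16 + 17 + 22 + 15 + 24 + 18 + 17 + 10 + 19 + 15) / 17 = 291 / 17 = 17.1176
LCL = c̄ − 3√c̄ = 17.1176 − 3 × 4.1373 = 4.7056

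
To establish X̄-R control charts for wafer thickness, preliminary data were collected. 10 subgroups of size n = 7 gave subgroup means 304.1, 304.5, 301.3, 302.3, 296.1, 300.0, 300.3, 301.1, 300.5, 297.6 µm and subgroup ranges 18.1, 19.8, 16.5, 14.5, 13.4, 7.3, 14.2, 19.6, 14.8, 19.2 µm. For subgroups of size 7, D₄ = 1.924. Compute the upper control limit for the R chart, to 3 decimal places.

30.284

R̄ = (18.1 + 19.8 + 16.5 + 14.5 + 13.4 + 7.3 + 14.2 + 19.6 + 14.8 + 19.2) / 10 = 157.4000 / 10 = 15.7400
UCL_R = D₄·R̄ = 1.924 × 15.7400 = 30.2838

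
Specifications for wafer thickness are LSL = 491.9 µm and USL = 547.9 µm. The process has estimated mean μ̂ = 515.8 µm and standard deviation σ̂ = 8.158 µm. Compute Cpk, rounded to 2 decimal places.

Cpu = (USL − μ̂) / (3σ̂) = (547.9 − 515.8) / (3 × 8.158) = 1.3116; Cpl = (μ̂ − LSL) / (3σ̂) = (515.8 − 491.9) / (3 × 8.158) = 0.9765; Cpk = min(Cpu, Cpl) = 0.9765

0.98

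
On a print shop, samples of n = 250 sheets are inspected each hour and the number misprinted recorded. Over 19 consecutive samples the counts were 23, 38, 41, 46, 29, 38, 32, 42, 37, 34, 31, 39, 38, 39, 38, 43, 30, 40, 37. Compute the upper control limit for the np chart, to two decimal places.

p̄ = Σdᵢ / (k·n) = 695 / (19 × 250) = 0.14632
UCL = np̄ + 3·√(np̄(1−p̄)) = 36.5789 + 3 × √(36.5789×0.85368) = 36.5789 + 3 × 5.5881 = 53.3432

53.34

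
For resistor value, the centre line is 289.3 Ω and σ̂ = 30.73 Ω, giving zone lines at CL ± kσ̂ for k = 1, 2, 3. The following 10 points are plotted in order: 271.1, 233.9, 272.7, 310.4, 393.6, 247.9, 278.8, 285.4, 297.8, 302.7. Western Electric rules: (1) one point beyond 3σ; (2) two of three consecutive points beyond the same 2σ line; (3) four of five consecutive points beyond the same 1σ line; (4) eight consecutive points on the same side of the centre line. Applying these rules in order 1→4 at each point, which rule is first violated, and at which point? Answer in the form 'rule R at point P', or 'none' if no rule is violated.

rule 1 at point 5

Zone of each point (C = within 1σ̂, B = 1σ̂–2σ̂, A = 2σ̂–3σ̂, * = beyond 3σ̂; sign = side of CL): 1:-C, 2:-B, 3:-C, 4:+C, 5:+*, 6:-B, 7:-C, 8:-C, 9:+C, 10:+C
Rule 1 (one point beyond the 3σ limits) is satisfied at point 5.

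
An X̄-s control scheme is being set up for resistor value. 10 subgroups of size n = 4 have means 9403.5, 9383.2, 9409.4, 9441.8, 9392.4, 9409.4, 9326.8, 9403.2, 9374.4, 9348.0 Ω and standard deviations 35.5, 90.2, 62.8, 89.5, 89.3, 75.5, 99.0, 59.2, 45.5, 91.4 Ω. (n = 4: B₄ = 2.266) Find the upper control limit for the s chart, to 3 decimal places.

s̄ = (35.5 + 90.2 + 62.8 + 89.5 + 89.3 + 75.5 + 99.0 + 59.2 + 45.5 + 91.4) / 10 = 73.7900
UCL_s = B₄·s̄ = 2.266 × 73.7900 = 167.2081

167.208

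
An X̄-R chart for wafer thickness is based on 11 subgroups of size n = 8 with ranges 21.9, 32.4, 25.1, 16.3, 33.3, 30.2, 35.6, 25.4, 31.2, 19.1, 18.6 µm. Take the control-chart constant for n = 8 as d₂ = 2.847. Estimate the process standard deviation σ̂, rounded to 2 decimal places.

9.23

R̄ = (21.9 + 32.4 + 25.1 + 16.3 + 33.3 + 30.2 + 35.6 + 25.4 + 31.2 + 19.1 + 18.6) / 11 = 26.2818
σ̂ = R̄ / d₂ = 26.2818 / 2.847 = 9.2314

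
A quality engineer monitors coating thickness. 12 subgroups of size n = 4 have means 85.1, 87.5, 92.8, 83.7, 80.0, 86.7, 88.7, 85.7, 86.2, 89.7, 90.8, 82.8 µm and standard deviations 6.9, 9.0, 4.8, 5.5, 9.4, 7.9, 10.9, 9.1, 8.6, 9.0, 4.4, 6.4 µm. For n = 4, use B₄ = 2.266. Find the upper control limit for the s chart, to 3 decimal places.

17.354

s̄ = (6.9 + 9.0 + 4.8 + 5.5 + 9.4 + 7.9 + 10.9 + 9.1 + 8.6 + 9.0 + 4.4 + 6.4) / 12 = 7.6583
UCL_s = B₄·s̄ = 2.266 × 7.6583 = 17.3538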